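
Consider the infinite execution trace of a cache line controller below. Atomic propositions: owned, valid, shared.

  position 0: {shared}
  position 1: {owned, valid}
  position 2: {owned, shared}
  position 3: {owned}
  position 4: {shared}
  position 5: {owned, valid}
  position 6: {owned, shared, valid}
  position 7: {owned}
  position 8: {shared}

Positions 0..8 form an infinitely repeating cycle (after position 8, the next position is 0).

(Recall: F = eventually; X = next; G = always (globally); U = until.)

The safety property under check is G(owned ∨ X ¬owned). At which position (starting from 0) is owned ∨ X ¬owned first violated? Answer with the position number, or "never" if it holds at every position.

0

At position 0 the labels are {shared} and the next position 1 has {owned, valid}, so owned ∨ X ¬owned is false there. This is the first violation.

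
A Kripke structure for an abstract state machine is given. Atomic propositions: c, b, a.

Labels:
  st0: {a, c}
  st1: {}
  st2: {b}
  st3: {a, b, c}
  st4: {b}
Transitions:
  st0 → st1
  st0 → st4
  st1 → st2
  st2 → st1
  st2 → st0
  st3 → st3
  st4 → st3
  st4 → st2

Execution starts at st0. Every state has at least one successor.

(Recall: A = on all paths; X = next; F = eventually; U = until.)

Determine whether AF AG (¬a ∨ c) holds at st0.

States satisfying AG (¬a ∨ c): {st0, st1, st2, st3, st4}.
States satisfying AF AG (¬a ∨ c): {st0, st1, st2, st3, st4}.
st0 ∈ Sat(AF AG (¬a ∨ c)).

Holds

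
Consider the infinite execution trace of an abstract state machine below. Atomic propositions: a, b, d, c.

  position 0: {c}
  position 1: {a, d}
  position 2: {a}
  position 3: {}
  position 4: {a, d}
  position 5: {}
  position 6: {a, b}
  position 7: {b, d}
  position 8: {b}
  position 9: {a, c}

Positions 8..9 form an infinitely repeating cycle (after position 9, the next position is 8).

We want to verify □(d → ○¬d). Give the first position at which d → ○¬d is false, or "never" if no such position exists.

never

d → ○¬d holds at every position 0..9, and those are all the positions the trace ever visits, so the invariant □(d → ○¬d) is never violated.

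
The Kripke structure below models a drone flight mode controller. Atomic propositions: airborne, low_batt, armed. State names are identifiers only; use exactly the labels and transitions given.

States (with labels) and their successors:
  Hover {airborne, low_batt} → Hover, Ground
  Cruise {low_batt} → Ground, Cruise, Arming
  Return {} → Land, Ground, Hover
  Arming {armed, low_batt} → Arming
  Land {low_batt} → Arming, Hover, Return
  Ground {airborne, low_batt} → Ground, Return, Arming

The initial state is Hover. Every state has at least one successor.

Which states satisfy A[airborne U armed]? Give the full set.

{Arming}

States satisfying airborne: {Hover, Ground}.
States satisfying armed: {Arming}.
States satisfying A[airborne U armed]: {Arming}.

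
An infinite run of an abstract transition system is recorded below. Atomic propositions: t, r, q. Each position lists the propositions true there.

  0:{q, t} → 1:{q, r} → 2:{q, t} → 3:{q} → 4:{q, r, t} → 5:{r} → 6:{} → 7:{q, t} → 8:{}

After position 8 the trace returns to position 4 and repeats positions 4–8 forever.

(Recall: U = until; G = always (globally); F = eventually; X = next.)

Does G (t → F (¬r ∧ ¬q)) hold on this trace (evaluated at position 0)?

t → F (¬r ∧ ¬q) holds at every position 0..8, and those are all positions ever visited, so G (t → F (¬r ∧ ¬q)) holds.
Positions where t holds: 0, 2, 4, 7.
Check F (¬r ∧ ¬q) at each: 0→ok, 2→ok, 4→ok, 7→ok.

Satisfied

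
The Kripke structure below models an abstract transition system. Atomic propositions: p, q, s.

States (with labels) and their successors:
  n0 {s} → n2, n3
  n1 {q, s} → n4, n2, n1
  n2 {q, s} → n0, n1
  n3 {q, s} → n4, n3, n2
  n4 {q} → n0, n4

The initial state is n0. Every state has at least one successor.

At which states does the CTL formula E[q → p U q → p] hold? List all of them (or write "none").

{n0}

States satisfying q → p: {n0}.
States satisfying E[q → p U q → p]: {n0}.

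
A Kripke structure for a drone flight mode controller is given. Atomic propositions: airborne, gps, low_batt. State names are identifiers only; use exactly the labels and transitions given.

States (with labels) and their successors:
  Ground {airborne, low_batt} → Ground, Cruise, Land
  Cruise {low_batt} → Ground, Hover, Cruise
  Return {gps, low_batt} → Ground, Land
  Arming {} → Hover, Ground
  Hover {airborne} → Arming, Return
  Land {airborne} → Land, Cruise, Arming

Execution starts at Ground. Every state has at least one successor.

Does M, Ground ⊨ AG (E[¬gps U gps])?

Holds

States satisfying E[¬gps U gps]: {Ground, Cruise, Return, Arming, Hover, Land}.
States satisfying AG (E[¬gps U gps]): {Ground, Cruise, Return, Arming, Hover, Land}.
Every state reachable from Ground satisfies E[¬gps U gps].
Ground ∈ Sat(AG (E[¬gps U gps])).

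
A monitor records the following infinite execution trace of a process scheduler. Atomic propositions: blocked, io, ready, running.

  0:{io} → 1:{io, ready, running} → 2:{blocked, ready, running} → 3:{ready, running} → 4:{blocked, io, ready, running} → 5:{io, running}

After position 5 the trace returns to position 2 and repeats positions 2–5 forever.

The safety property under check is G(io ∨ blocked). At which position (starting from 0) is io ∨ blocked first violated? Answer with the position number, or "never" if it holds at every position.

Check io ∨ blocked at each position in order: 0 ✓, 1 ✓, 2 ✓.
At position 3 the labels are {ready, running}, so io ∨ blocked is false there. This is the first violation.

3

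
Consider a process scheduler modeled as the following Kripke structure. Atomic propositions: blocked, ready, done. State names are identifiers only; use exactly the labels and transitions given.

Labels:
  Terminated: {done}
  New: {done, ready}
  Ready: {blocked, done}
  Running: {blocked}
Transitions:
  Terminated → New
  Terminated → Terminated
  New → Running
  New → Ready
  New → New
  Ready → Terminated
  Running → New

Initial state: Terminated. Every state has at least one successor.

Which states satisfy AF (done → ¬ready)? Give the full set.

{Terminated, Ready, Running}

States satisfying done → ¬ready: {Terminated, Ready, Running}.
States satisfying AF (done → ¬ready): {Terminated, Ready, Running}.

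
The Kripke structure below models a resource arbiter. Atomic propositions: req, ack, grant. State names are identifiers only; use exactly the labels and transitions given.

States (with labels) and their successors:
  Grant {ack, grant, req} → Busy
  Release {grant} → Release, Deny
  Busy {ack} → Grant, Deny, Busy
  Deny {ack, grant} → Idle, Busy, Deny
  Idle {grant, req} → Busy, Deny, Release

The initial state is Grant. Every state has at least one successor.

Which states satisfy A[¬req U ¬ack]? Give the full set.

States satisfying ¬req: {Release, Busy, Deny}.
States satisfying ¬ack: {Release, Idle}.
States satisfying A[¬req U ¬ack]: {Release, Idle}.

{Release, Idle}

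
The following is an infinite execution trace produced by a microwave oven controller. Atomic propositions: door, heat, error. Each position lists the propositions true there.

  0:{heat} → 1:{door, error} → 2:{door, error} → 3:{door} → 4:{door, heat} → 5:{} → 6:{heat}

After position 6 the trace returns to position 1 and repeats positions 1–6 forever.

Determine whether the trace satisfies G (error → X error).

error → X error must hold at every position from 0 onward. It fails at position 2, so G (error → X error) is false.
Positions where error holds: 1, 2.
Check X error at each: 1→ok, 2→fails.

Does not hold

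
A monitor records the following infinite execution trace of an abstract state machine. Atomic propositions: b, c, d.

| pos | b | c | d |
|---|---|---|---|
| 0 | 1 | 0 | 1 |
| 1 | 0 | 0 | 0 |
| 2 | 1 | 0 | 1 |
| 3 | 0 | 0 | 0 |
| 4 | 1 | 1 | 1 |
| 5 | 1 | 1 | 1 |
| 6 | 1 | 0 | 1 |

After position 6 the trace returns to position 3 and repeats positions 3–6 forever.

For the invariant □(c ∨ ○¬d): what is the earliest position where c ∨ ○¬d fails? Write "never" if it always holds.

1

Check c ∨ ○¬d at each position in order: 0 ✓.
At position 1 the labels are {} and the next position 2 has {b, d}, so c ∨ ○¬d is false there. This is the first violation.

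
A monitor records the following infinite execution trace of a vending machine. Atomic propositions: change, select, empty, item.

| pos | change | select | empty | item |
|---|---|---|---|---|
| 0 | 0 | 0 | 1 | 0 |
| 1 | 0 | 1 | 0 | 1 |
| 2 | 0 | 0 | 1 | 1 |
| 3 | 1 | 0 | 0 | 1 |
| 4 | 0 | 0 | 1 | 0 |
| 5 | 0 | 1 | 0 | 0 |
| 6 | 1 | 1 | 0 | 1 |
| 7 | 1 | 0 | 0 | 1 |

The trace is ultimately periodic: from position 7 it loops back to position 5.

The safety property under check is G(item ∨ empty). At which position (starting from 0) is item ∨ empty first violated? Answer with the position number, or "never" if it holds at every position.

Check item ∨ empty at each position in order: 0 ✓, 1 ✓, 2 ✓, 3 ✓, 4 ✓.
At position 5 the labels are {select}, so item ∨ empty is false there. This is the first violation.

5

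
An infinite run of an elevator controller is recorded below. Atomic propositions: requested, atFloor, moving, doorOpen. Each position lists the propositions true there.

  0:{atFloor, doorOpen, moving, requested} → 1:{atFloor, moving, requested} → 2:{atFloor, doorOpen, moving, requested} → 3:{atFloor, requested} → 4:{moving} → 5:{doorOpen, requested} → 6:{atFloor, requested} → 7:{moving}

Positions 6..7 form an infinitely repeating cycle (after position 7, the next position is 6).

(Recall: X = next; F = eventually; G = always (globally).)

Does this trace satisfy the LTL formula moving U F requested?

Walking from position 0: F requested first holds at position 0, and moving holds at every earlier position along the way, so moving U F requested holds.

Yes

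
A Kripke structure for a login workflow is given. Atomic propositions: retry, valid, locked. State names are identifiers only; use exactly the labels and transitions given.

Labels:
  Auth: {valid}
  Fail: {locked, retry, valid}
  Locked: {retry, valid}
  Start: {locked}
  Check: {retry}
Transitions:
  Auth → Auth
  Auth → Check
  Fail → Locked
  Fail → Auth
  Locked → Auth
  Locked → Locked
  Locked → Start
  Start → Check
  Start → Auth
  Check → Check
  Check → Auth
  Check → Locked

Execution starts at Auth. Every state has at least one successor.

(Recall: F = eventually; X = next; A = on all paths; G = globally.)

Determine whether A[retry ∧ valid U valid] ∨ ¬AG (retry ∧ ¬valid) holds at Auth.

Holds

States satisfying retry ∧ valid: {Fail, Locked}.
States satisfying valid: {Auth, Fail, Locked}.
States satisfying A[retry ∧ valid U valid]: {Auth, Fail, Locked}.
States satisfying retry ∧ ¬valid: {Check}.
States satisfying AG (retry ∧ ¬valid): ∅.
States satisfying ¬AG (retry ∧ ¬valid): {Auth, Fail, Locked, Start, Check}.
States satisfying A[retry ∧ valid U valid] ∨ ¬AG (retry ∧ ¬valid): {Auth, Fail, Locked, Start, Check}.
Auth ∈ Sat(A[retry ∧ valid U valid] ∨ ¬AG (retry ∧ ¬valid)).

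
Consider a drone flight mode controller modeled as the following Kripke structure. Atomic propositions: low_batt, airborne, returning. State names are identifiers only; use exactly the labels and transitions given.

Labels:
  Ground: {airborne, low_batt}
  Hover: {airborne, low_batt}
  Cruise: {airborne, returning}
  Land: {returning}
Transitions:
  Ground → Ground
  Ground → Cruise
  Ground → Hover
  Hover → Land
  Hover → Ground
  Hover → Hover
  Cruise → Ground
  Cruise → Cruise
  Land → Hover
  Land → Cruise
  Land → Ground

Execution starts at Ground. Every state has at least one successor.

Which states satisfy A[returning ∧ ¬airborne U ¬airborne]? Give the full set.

{Land}

States satisfying returning ∧ ¬airborne: {Land}.
States satisfying ¬airborne: {Land}.
States satisfying A[returning ∧ ¬airborne U ¬airborne]: {Land}.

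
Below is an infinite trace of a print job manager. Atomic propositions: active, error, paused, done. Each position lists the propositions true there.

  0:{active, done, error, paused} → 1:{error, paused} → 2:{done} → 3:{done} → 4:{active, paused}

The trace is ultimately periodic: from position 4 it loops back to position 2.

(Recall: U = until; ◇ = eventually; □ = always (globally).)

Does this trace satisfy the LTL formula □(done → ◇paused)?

done → ◇paused holds at every position 0..4, and those are all positions ever visited, so □(done → ◇paused) holds.
Positions where done holds: 0, 2, 3.
Check ◇paused at each: 0→ok, 2→ok, 3→ok.

Yes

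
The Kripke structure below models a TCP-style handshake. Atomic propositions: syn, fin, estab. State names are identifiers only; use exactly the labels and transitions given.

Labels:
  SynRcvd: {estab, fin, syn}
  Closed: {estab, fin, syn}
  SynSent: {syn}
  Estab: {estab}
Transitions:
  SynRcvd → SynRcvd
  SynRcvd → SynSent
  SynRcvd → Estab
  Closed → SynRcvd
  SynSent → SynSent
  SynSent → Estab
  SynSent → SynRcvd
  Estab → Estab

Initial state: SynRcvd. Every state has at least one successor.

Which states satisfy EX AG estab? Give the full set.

States satisfying AG estab: {Estab}.
States satisfying EX AG estab: {SynRcvd, SynSent, Estab}.

{SynRcvd, SynSent, Estab}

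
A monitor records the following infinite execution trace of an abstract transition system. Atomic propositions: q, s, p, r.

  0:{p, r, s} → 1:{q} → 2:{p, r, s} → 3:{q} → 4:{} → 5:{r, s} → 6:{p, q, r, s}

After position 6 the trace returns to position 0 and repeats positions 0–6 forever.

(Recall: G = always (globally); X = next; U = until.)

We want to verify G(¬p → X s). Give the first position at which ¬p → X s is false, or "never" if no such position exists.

3

Check ¬p → X s at each position in order: 0 ✓, 1 ✓, 2 ✓.
At position 3 the labels are {q} and the next position 4 has {}, so ¬p → X s is false there. This is the first violation.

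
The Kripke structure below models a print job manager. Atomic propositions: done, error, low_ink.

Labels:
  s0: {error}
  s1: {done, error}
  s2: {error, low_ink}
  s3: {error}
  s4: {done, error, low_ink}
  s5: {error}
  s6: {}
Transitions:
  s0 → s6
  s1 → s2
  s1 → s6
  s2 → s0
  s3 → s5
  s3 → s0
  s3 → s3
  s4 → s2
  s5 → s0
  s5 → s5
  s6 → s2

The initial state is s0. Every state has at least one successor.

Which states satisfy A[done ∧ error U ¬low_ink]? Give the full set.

States satisfying done ∧ error: {s1, s4}.
States satisfying ¬low_ink: {s0, s1, s3, s5, s6}.
States satisfying A[done ∧ error U ¬low_ink]: {s0, s1, s3, s5, s6}.

{s0, s1, s3, s5, s6}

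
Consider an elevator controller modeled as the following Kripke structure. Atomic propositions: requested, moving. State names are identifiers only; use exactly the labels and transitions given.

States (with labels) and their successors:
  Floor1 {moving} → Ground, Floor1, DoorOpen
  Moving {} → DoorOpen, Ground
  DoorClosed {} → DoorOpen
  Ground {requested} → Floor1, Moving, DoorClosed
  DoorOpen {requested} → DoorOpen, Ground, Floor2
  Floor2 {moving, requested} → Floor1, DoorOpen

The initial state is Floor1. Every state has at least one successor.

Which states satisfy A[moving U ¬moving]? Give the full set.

{Moving, DoorClosed, Ground, DoorOpen}

States satisfying moving: {Floor1, Floor2}.
States satisfying ¬moving: {Moving, DoorClosed, Ground, DoorOpen}.
States satisfying A[moving U ¬moving]: {Moving, DoorClosed, Ground, DoorOpen}.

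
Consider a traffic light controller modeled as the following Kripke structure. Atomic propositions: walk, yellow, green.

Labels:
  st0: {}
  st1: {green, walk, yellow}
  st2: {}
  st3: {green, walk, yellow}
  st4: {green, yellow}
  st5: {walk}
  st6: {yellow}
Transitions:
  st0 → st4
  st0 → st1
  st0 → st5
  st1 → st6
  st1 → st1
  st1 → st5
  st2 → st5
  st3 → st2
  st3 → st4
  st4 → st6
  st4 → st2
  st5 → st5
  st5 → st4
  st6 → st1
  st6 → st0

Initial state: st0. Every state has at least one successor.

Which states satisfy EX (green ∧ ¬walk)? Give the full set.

{st0, st3, st5}

States satisfying green ∧ ¬walk: {st4}.
States satisfying EX (green ∧ ¬walk): {st0, st3, st5}.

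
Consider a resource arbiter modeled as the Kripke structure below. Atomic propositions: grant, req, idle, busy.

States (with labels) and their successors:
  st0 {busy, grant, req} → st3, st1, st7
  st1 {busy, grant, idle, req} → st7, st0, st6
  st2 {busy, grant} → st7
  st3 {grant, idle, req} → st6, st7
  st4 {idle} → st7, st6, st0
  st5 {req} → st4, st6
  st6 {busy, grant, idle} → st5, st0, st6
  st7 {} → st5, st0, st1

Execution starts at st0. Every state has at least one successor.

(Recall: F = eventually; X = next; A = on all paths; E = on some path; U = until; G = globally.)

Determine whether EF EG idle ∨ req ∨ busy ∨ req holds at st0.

Holds

States satisfying EG idle: {st1, st3, st4, st6}.
States satisfying EF EG idle: {st0, st1, st2, st3, st4, st5, st6, st7}.
States satisfying req ∨ busy: {st0, st1, st2, st3, st5, st6}.
States satisfying req ∨ busy ∨ req: {st0, st1, st2, st3, st5, st6}.
States satisfying EF EG idle ∨ req ∨ busy ∨ req: {st0, st1, st2, st3, st4, st5, st6, st7}.
st0 ∈ Sat(EF EG idle ∨ req ∨ busy ∨ req).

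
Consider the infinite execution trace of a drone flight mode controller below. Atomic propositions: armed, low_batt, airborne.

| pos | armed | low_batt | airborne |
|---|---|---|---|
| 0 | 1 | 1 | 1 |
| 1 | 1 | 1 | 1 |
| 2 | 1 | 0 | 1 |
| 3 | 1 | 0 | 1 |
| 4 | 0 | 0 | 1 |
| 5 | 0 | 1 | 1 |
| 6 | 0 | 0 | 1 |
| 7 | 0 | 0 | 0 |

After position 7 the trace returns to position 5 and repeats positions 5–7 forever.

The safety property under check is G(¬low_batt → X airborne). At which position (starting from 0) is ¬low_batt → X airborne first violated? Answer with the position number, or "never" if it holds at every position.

Check ¬low_batt → X airborne at each position in order: 0 ✓, 1 ✓, 2 ✓, 3 ✓, 4 ✓, 5 ✓.
At position 6 the labels are {airborne} and the next position 7 has {}, so ¬low_batt → X airborne is false there. This is the first violation.

6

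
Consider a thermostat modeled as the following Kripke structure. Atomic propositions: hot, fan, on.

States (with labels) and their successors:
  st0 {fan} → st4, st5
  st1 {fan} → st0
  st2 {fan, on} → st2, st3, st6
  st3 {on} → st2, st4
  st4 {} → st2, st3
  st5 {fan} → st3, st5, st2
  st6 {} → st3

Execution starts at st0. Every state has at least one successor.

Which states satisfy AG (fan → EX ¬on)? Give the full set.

{st0, st1, st2, st3, st4, st5, st6}

States satisfying fan → EX ¬on: {st0, st1, st2, st3, st4, st5, st6}.
States satisfying AG (fan → EX ¬on): {st0, st1, st2, st3, st4, st5, st6}.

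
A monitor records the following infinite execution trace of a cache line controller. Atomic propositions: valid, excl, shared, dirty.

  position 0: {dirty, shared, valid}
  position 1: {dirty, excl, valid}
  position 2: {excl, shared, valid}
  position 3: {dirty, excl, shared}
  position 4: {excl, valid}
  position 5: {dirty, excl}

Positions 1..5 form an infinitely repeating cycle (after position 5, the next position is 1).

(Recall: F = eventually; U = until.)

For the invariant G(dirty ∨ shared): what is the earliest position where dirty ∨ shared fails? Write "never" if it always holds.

Check dirty ∨ shared at each position in order: 0 ✓, 1 ✓, 2 ✓, 3 ✓.
At position 4 the labels are {excl, valid}, so dirty ∨ shared is false there. This is the first violation.

4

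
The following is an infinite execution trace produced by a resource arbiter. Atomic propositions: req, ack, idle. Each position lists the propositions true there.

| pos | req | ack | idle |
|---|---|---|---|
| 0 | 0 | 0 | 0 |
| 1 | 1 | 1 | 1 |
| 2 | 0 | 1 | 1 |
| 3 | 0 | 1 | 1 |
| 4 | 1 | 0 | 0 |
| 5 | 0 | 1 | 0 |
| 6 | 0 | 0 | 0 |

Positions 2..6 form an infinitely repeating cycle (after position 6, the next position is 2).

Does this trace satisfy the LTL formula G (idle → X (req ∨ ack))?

Satisfied

idle → X (req ∨ ack) holds at every position 0..6, and those are all positions ever visited, so G (idle → X (req ∨ ack)) holds.
Positions where idle holds: 1, 2, 3.
Check X (req ∨ ack) at each: 1→ok, 2→ok, 3→ok.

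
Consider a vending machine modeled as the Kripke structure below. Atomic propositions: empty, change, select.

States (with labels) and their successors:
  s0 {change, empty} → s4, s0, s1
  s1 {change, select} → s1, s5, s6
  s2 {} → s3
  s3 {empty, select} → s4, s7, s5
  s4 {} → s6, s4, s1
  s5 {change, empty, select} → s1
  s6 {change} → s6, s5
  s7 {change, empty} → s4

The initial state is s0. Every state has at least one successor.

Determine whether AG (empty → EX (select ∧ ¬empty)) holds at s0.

Yes

States satisfying empty → EX (select ∧ ¬empty): {s0, s1, s2, s4, s5, s6}.
States satisfying AG (empty → EX (select ∧ ¬empty)): {s0, s1, s4, s5, s6}.
Every state reachable from s0 satisfies empty → EX (select ∧ ¬empty).
s0 ∈ Sat(AG (empty → EX (select ∧ ¬empty))).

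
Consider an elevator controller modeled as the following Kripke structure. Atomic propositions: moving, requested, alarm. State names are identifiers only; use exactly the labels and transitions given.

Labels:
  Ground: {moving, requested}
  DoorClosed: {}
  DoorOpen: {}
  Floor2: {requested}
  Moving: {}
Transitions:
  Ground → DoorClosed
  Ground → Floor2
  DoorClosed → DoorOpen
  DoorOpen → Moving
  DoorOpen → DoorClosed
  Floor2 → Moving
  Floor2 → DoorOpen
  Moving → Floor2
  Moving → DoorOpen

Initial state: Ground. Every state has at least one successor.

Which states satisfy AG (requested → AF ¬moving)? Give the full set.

{Ground, DoorClosed, DoorOpen, Floor2, Moving}

States satisfying requested → AF ¬moving: {Ground, DoorClosed, DoorOpen, Floor2, Moving}.
States satisfying AG (requested → AF ¬moving): {Ground, DoorClosed, DoorOpen, Floor2, Moving}.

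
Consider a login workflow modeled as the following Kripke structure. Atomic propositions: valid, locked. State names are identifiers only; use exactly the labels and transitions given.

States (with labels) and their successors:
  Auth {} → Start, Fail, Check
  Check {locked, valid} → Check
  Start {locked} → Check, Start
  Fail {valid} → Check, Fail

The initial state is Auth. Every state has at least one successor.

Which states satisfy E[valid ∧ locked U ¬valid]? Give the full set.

{Auth, Start}

States satisfying valid ∧ locked: {Check}.
States satisfying ¬valid: {Auth, Start}.
States satisfying E[valid ∧ locked U ¬valid]: {Auth, Start}.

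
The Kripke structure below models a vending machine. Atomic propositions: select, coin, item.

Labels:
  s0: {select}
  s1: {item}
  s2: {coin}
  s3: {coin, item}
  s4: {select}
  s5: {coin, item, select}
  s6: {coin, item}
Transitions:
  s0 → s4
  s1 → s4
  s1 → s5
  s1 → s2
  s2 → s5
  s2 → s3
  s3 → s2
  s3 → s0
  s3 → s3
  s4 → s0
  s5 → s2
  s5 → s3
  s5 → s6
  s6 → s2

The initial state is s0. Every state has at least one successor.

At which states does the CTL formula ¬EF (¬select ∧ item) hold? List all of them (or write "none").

{s0, s4}

States satisfying ¬select ∧ item: {s1, s3, s6}.
States satisfying EF (¬select ∧ item): {s1, s2, s3, s5, s6}.
States satisfying ¬EF (¬select ∧ item): {s0, s4}.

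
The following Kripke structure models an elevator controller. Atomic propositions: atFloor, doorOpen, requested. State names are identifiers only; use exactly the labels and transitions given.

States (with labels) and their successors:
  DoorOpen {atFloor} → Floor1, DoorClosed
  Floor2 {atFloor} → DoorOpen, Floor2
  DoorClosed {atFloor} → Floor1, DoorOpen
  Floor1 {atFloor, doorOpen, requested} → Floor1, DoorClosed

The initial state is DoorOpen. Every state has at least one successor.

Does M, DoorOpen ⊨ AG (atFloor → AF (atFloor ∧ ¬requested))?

States satisfying atFloor → AF (atFloor ∧ ¬requested): {DoorOpen, Floor2, DoorClosed}.
States satisfying AG (atFloor → AF (atFloor ∧ ¬requested)): ∅.
Floor1 is reachable from DoorOpen and violates atFloor → AF (atFloor ∧ ¬requested), so AG fails at DoorOpen.
DoorOpen ∉ Sat(AG (atFloor → AF (atFloor ∧ ¬requested))).

No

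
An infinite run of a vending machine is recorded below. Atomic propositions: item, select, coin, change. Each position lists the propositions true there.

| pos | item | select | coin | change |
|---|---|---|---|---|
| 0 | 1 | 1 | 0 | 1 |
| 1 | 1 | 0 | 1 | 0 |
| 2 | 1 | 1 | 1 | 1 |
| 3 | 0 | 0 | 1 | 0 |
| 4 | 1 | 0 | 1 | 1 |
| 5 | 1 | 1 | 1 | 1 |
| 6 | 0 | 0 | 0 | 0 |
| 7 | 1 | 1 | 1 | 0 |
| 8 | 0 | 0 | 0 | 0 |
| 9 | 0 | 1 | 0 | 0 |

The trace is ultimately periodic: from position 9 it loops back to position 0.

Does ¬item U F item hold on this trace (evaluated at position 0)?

Walking from position 0: F item first holds at position 0, and ¬item holds at every earlier position along the way, so ¬item U F item holds.

Yes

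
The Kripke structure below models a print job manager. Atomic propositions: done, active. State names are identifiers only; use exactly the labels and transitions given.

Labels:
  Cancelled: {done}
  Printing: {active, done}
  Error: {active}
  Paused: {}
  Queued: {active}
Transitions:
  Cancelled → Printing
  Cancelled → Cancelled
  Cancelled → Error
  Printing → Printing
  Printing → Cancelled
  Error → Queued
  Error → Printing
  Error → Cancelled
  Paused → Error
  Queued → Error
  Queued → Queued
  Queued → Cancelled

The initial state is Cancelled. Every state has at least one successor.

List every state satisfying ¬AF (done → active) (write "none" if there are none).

{Cancelled}

States satisfying done → active: {Printing, Error, Paused, Queued}.
States satisfying AF (done → active): {Printing, Error, Paused, Queued}.
States satisfying ¬AF (done → active): {Cancelled}.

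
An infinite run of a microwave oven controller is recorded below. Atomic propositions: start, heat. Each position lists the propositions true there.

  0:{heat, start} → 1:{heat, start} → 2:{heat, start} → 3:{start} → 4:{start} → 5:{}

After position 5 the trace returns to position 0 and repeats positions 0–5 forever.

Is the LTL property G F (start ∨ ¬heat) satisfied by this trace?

F (start ∨ ¬heat) holds at every position 0..5, and those are all positions ever visited, so G F (start ∨ ¬heat) holds.

Holds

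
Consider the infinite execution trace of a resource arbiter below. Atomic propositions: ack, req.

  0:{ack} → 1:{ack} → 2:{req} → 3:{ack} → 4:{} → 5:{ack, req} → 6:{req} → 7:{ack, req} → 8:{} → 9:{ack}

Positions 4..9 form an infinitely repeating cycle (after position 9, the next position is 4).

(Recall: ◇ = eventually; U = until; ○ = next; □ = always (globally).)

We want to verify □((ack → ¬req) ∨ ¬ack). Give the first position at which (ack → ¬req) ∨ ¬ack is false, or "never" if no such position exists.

5

Check (ack → ¬req) ∨ ¬ack at each position in order: 0 ✓, 1 ✓, 2 ✓, 3 ✓, 4 ✓.
At position 5 the labels are {ack, req}, so (ack → ¬req) ∨ ¬ack is false there. This is the first violation.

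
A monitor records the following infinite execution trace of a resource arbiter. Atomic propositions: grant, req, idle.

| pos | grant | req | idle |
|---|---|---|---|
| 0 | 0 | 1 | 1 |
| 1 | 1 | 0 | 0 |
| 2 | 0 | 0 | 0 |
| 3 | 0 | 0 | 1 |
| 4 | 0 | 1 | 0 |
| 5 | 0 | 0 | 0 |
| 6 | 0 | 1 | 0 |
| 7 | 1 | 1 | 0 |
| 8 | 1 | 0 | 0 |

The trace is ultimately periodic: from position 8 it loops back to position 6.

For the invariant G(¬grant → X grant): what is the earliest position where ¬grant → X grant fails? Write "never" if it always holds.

2

Check ¬grant → X grant at each position in order: 0 ✓, 1 ✓.
At position 2 the labels are {} and the next position 3 has {idle}, so ¬grant → X grant is false there. This is the first violation.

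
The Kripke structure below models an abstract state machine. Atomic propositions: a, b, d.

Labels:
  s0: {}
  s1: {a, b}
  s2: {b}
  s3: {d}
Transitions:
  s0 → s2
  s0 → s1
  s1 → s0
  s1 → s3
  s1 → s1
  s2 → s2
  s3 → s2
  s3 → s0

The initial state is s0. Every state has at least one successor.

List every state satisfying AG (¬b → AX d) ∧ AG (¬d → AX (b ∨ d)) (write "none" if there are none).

States satisfying ¬b → AX d: {s1, s2}.
States satisfying AG (¬b → AX d): {s2}.
States satisfying ¬d → AX (b ∨ d): {s0, s2, s3}.
States satisfying AG (¬d → AX (b ∨ d)): {s2}.
States satisfying AG (¬b → AX d) ∧ AG (¬d → AX (b ∨ d)): {s2}.

{s2}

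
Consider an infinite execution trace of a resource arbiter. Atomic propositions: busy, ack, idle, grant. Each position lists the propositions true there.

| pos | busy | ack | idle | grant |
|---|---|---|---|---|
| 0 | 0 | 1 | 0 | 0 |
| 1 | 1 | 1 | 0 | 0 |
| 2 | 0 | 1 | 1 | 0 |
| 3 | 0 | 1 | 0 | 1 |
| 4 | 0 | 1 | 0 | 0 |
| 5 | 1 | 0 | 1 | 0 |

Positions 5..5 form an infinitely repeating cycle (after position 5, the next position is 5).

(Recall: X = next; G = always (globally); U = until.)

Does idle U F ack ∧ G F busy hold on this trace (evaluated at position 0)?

Holds

Walking from position 0: F ack first holds at position 0, and idle holds at every earlier position along the way, so idle U F ack holds.
F busy holds at every position 0..5, and those are all positions ever visited, so G F busy holds.
At position 0: idle U F ack is true; G F busy is true; so idle U F ack ∧ G F busy is true.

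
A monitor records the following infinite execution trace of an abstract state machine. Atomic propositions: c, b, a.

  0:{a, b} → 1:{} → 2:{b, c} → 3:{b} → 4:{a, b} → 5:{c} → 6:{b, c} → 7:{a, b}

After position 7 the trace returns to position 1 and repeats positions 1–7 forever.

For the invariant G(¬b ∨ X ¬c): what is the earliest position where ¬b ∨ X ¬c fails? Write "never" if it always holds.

Check ¬b ∨ X ¬c at each position in order: 0 ✓, 1 ✓, 2 ✓, 3 ✓.
At position 4 the labels are {a, b} and the next position 5 has {c}, so ¬b ∨ X ¬c is false there. This is the first violation.

4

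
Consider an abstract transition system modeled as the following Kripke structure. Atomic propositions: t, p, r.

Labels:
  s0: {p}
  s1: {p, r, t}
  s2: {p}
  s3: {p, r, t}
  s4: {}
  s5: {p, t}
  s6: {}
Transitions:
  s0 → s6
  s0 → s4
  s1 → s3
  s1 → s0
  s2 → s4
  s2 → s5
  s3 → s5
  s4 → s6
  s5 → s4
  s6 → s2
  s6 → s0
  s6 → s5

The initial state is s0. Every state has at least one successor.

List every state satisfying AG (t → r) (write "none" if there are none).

none

States satisfying t → r: {s0, s1, s2, s3, s4, s6}.
States satisfying AG (t → r): ∅.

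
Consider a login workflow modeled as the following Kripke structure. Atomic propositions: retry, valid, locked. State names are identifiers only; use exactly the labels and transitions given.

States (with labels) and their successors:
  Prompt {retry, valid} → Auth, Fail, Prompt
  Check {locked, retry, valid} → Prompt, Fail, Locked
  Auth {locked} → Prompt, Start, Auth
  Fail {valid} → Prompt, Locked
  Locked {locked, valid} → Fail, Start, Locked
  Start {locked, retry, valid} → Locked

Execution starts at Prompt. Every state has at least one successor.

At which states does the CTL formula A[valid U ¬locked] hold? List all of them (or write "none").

States satisfying valid: {Prompt, Check, Fail, Locked, Start}.
States satisfying ¬locked: {Prompt, Fail}.
States satisfying A[valid U ¬locked]: {Prompt, Fail}.

{Prompt, Fail}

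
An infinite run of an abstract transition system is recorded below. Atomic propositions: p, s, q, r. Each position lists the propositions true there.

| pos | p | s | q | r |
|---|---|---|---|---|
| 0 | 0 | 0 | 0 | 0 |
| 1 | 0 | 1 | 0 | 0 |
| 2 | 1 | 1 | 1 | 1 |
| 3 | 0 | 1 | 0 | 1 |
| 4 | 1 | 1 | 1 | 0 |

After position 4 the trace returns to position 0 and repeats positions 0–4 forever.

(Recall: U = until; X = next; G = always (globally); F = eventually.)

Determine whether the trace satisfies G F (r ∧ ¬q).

Yes

F (r ∧ ¬q) holds at every position 0..4, and those are all positions ever visited, so G F (r ∧ ¬q) holds.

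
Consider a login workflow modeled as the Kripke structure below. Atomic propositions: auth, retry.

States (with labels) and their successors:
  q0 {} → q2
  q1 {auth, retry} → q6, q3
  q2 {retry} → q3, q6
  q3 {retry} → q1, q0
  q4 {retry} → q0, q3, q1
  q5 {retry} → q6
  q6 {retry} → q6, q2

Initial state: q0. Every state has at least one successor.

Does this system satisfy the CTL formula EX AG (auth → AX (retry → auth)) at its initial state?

States satisfying AG (auth → AX (retry → auth)): ∅.
States satisfying EX AG (auth → AX (retry → auth)): ∅.
No suitable path/successor from q0 witnesses the formula.
q0 ∉ Sat(EX AG (auth → AX (retry → auth))).

No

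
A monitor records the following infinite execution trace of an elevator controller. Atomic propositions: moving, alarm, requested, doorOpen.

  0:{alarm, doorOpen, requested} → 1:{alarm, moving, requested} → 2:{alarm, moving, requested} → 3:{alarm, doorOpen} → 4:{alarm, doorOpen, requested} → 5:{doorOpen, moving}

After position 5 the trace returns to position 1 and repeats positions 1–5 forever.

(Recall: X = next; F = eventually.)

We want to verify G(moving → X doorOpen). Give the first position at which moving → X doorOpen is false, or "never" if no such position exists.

1

Check moving → X doorOpen at each position in order: 0 ✓.
At position 1 the labels are {alarm, moving, requested} and the next position 2 has {alarm, moving, requested}, so moving → X doorOpen is false there. This is the first violation.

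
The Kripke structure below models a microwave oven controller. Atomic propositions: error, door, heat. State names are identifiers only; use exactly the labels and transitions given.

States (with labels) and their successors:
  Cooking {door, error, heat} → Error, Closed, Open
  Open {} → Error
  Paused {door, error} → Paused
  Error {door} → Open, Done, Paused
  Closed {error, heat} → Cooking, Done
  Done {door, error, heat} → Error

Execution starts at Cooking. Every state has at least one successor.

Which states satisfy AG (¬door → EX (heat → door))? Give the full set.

{Cooking, Open, Paused, Error, Closed, Done}

States satisfying ¬door → EX (heat → door): {Cooking, Open, Paused, Error, Closed, Done}.
States satisfying AG (¬door → EX (heat → door)): {Cooking, Open, Paused, Error, Closed, Done}.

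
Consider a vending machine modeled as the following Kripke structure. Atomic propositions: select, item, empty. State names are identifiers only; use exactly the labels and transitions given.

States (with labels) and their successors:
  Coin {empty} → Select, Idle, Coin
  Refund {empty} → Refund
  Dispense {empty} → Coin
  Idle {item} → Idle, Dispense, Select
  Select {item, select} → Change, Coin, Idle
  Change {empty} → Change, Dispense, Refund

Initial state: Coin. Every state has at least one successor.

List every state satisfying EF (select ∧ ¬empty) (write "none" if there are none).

{Coin, Dispense, Idle, Select, Change}

States satisfying select ∧ ¬empty: {Select}.
States satisfying EF (select ∧ ¬empty): {Coin, Dispense, Idle, Select, Change}.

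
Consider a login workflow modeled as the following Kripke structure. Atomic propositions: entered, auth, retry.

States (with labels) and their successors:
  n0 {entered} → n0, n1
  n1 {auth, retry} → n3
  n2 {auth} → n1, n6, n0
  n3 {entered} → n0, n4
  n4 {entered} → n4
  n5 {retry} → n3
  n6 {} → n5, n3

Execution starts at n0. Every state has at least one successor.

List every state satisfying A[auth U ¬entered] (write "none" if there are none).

States satisfying auth: {n1, n2}.
States satisfying ¬entered: {n1, n2, n5, n6}.
States satisfying A[auth U ¬entered]: {n1, n2, n5, n6}.

{n1, n2, n5, n6}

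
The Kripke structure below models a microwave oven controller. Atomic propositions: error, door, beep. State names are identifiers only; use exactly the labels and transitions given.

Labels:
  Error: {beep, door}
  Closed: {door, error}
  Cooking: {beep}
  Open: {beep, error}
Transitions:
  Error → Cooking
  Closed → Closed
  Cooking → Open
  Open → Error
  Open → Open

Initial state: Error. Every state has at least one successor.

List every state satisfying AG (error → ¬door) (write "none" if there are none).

{Error, Cooking, Open}

States satisfying error → ¬door: {Error, Cooking, Open}.
States satisfying AG (error → ¬door): {Error, Cooking, Open}.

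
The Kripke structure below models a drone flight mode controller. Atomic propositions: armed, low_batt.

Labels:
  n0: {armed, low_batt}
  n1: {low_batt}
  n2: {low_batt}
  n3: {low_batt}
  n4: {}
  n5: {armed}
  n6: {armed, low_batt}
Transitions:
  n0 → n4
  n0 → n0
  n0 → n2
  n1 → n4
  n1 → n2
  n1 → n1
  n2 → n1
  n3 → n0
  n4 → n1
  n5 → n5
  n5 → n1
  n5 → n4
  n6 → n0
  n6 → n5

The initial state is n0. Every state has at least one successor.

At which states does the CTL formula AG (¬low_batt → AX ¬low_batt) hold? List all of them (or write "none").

none

States satisfying ¬low_batt → AX ¬low_batt: {n0, n1, n2, n3, n6}.
States satisfying AG (¬low_batt → AX ¬low_batt): ∅.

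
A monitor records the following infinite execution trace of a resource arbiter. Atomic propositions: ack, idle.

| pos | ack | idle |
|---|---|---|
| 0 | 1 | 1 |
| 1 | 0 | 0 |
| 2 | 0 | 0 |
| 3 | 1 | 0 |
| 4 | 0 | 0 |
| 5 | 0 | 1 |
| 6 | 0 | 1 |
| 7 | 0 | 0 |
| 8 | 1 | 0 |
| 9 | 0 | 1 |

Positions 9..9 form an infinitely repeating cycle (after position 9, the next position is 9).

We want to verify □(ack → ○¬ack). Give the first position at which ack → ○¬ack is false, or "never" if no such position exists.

ack → ○¬ack holds at every position 0..9, and those are all the positions the trace ever visits, so the invariant □(ack → ○¬ack) is never violated.

never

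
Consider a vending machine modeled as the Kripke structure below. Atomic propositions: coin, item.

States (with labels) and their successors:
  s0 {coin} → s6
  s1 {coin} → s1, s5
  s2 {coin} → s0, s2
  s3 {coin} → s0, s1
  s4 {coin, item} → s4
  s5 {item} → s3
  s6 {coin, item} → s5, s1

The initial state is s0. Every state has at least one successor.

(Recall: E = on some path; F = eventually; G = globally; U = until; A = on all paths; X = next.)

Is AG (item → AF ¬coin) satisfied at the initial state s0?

States satisfying item → AF ¬coin: {s0, s1, s2, s3, s5}.
States satisfying AG (item → AF ¬coin): ∅.
s6 is reachable from s0 and violates item → AF ¬coin, so AG fails at s0.
s0 ∉ Sat(AG (item → AF ¬coin)).

Does not hold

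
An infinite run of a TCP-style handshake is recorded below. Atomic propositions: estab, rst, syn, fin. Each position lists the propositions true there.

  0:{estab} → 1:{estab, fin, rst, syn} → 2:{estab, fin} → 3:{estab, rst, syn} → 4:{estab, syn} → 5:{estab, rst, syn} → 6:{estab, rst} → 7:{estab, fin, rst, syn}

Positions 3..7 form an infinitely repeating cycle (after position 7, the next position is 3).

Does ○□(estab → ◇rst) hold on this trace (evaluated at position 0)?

Satisfied

The position after 0 is 1; □(estab → ◇rst) is true there.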